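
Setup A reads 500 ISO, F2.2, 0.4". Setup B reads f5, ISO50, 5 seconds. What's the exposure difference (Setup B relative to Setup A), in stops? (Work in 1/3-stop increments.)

Aperture: f/2.2 → f/2.5 → f/2.8 → f/3.2 → f/3.5 → f/4 → f/4.5 → f/5 — 2 1/3 stops stopped down (darker).
Shutter speed: 0.4 → 0.5 → 0.6 → 0.8 → 1 → 1.3 → 1.6 → 2 → 2.5 → 3.2 → 4 → 5 — 3 2/3 stops slower (brighter).
ISO: 500 → 400 → 320 → 250 → 200 → 160 → 125 → 100 → 80 → 64 → 50 — 3 1/3 stops lower (darker).
Net: −2 1/3 +3 2/3 −3 1/3 = −2 stops.

2 stops darker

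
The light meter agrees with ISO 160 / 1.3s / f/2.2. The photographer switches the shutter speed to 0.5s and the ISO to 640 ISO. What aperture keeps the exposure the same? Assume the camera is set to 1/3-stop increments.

f/2.8

Shutter speed: 1.3 → 1 → 0.8 → 0.6 → 0.5 — 1 1/3 stops shorter (darker).
ISO: 160 → 200 → 250 → 320 → 400 → 500 → 640 — 2 stops raised (brighter).
Net change so far: 2/3 stop brighter. Offset with the aperture: f/2.2 → f/2.5 → f/2.8.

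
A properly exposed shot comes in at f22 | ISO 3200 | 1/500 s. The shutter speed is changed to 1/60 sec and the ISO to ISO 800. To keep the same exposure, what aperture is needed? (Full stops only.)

f/32

Shutter speed: 1/500 → 1/250 → 1/125 → 1/60 — 3 stops slower (brighter).
ISO: 3200 → 1600 → 800 — 2 stops lower (darker).
Net change so far: 1 stop brighter. Offset with the aperture: f/22 → f/32.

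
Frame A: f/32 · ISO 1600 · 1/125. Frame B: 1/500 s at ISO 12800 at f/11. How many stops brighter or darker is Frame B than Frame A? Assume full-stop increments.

Aperture: f/32 → f/22 → f/16 → f/11 — 3 stops opened up (brighter).
Shutter speed: 1/125 → 1/250 → 1/500 — 2 stops faster (darker).
ISO: 1600 → 3200 → 6400 → 12800 — 3 stops higher (brighter).
Net: +3 −2 +3 = +4 stops.

4 stops brighter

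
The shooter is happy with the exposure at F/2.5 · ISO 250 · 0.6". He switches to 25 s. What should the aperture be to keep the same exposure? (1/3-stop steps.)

Shutter speed: 0.6 → 0.8 → 1 → 1.3 → 1.6 → 2 → 2.5 → 3.2 → 4 → 5 → 6 → 8 → 10 → 13 → 15 → 20 → 25 — 5 1/3 stops longer (brighter).
Need 5 1/3 stops darker from the aperture: f/2.5 → f/2.8 → f/3.2 → f/3.5 → f/4 → f/4.5 → f/5 → f/5.6 → f/6.3 → f/7.1 → f/8 → f/9 → f/10 → f/11 → f/13 → f/14 → f/16.

f/16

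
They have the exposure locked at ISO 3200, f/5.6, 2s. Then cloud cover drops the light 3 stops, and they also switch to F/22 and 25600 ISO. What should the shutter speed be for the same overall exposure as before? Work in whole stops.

Scene light: 3 stops darker.
Aperture: f/5.6 → f/8 → f/11 → f/16 → f/22 — 4 stops narrower (darker).
ISO: 3200 → 6400 → 12800 → 25600 — 3 stops raised (brighter).
Net so far: 4 stops darker. Shutter speed: 2 → 4 → 8 → 15 → 30.

30 s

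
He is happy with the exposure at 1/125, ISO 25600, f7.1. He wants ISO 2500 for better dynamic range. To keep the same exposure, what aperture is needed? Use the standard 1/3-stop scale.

ISO: 25600 → 20000 → 16000 → 12800 → 10000 → 8000 → 6400 → 5000 → 4000 → 3200 → 2500 — 3 1/3 stops lower (darker).
Need 3 1/3 stops brighter from the aperture: f/7.1 → f/6.3 → f/5.6 → f/5 → f/4.5 → f/4 → f/3.5 → f/3.2 → f/2.8 → f/2.5 → f/2.2.

f/2.2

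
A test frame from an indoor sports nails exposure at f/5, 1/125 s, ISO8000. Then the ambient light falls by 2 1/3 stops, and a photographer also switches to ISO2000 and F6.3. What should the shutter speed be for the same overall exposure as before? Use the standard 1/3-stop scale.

Scene light: 2 1/3 stops darker.
ISO: 8000 → 6400 → 5000 → 4000 → 3200 → 2500 → 2000 — 2 stops dropped (darker).
Aperture: f/5 → f/5.6 → f/6.3 — 2/3 stop smaller aperture (darker).
Net so far: 5 stops darker. Shutter speed: 1/125 → 1/100 → 1/80 → 1/60 → 1/50 → 1/40 → 1/30 → 1/25 → 1/20 → 1/15 → 1/13 → 1/10 → 1/8 → 1/6 → 1/5 → 1/4.

1/4s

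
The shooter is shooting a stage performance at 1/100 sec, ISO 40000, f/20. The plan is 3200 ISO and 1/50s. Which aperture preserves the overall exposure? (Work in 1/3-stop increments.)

f/8

ISO: 40000 → 32000 → 25600 → 20000 → 16000 → 12800 → 10000 → 8000 → 6400 → 5000 → 4000 → 3200 — 3 2/3 stops lower (darker).
Shutter speed: 1/100 → 1/80 → 1/60 → 1/50 — 1 stop slower (brighter).
Net change so far: 2 2/3 stops darker. Offset with the aperture: f/20 → f/18 → f/16 → f/14 → f/13 → f/11 → f/10 → f/9 → f/8.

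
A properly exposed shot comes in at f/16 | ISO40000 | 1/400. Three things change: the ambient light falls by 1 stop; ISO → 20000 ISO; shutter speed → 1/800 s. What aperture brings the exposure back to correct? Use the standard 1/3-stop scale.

f/5.6

Scene light: 1 stop darker.
ISO: 40000 → 32000 → 25600 → 20000 — 1 stop dropped (darker).
Shutter speed: 1/400 → 1/500 → 1/640 → 1/800 — 1 stop shorter (darker).
Net so far: 3 stops darker. Aperture: f/16 → f/14 → f/13 → f/11 → f/10 → f/9 → f/8 → f/7.1 → f/6.3 → f/5.6.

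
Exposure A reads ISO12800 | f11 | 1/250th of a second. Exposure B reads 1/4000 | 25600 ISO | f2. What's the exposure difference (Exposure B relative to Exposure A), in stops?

Aperture: f/11 → f/8 → f/5.6 → f/4 → f/2.8 → f/2 — 5 stops larger aperture (brighter).
Shutter speed: 1/250 → 1/500 → 1/1000 → 1/2000 → 1/4000 — 4 stops shorter (darker).
ISO: 12800 → 25600 — 1 stop raised (brighter).
Net: +5 −4 +1 = +2 stops.

2 stops brighter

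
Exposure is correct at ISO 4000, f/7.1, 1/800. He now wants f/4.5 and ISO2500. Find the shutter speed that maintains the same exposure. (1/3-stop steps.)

Aperture: f/7.1 → f/6.3 → f/5.6 → f/5 → f/4.5 — 1 1/3 stops wider (brighter).
ISO: 4000 → 3200 → 2500 — 2/3 stop dropped (darker).
Net change so far: 2/3 stop brighter. Offset with the shutter speed: 1/800 → 1/1000 → 1/1250.

1/1250s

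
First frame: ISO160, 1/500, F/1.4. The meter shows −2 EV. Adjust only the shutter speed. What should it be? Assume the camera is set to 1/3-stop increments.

1/125s

Underexposed by 2 stops → need 2 stops brighter.
Shutter speed: 1/500 → 1/400 → 1/320 → 1/250 → 1/200 → 1/160 → 1/125.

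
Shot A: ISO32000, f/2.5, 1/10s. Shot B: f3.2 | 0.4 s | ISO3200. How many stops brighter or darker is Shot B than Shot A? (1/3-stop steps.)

2 stops darker

Aperture: f/2.5 → f/2.8 → f/3.2 — 2/3 stop narrower (darker).
Shutter speed: 1/10 → 1/8 → 1/6 → 1/5 → 1/4 → 0.3 → 0.4 — 2 stops slower (brighter).
ISO: 32000 → 25600 → 20000 → 16000 → 12800 → 10000 → 8000 → 6400 → 5000 → 4000 → 3200 — 3 1/3 stops dropped (darker).
Net: −2/3 +2 −3 1/3 = −2 stops.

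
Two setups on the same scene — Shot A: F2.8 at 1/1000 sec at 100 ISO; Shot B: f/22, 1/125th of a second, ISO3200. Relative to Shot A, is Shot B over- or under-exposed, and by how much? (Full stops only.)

Aperture: f/2.8 → f/4 → f/5.6 → f/8 → f/11 → f/16 → f/22 — 6 stops stopped down (darker).
Shutter speed: 1/1000 → 1/500 → 1/250 → 1/125 — 3 stops longer (brighter).
ISO: 100 → 200 → 400 → 800 → 1600 → 3200 — 5 stops higher (brighter).
Net: −6 +3 +5 = +2 stops.

2 stops brighter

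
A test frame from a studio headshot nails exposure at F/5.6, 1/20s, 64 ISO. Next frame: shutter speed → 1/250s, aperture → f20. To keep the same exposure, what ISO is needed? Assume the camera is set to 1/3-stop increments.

Shutter speed: 1/20 → 1/25 → 1/30 → 1/40 → 1/50 → 1/60 → 1/80 → 1/100 → 1/125 → 1/160 → 1/200 → 1/250 — 3 2/3 stops faster (darker).
Aperture: f/5.6 → f/6.3 → f/7.1 → f/8 → f/9 → f/10 → f/11 → f/13 → f/14 → f/16 → f/18 → f/20 — 3 2/3 stops narrower (darker).
Net change so far: 7 1/3 stops darker. Offset with the ISO: 64 → 80 → 100 → 125 → 160 → 200 → 250 → 320 → 400 → 500 → 640 → 800 → 1000 → 1250 → 1600 → 2000 → 2500 → 3200 → 4000 → 5000 → 6400 → 8000 → 10000.

ISO 10000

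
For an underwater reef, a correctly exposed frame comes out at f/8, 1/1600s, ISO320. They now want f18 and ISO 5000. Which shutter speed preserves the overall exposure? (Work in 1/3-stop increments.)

1/5000s

Aperture: f/8 → f/9 → f/10 → f/11 → f/13 → f/14 → f/16 → f/18 — 2 1/3 stops smaller aperture (darker).
ISO: 320 → 400 → 500 → 640 → 800 → 1000 → 1250 → 1600 → 2000 → 2500 → 3200 → 4000 → 5000 — 4 stops raised (brighter).
Net change so far: 1 2/3 stops brighter. Offset with the shutter speed: 1/1600 → 1/2000 → 1/2500 → 1/3200 → 1/4000 → 1/5000.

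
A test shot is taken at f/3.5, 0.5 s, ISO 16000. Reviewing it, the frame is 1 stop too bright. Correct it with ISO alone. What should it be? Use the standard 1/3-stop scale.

ISO 8000

Overexposed by 1 stop → need 1 stop darker.
ISO: 16000 → 12800 → 10000 → 8000.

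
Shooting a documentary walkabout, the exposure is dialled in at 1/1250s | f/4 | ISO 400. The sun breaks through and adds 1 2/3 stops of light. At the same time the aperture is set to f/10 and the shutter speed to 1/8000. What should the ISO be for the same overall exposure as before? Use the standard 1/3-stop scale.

Scene light: 1 2/3 stops brighter.
Aperture: f/4 → f/4.5 → f/5 → f/5.6 → f/6.3 → f/7.1 → f/8 → f/9 → f/10 — 2 2/3 stops stopped down (darker).
Shutter speed: 1/1250 → 1/1600 → 1/2000 → 1/2500 → 1/3200 → 1/4000 → 1/5000 → 1/6400 → 1/8000 — 2 2/3 stops faster (darker).
Net so far: 3 2/3 stops darker. ISO: 400 → 500 → 640 → 800 → 1000 → 1250 → 1600 → 2000 → 2500 → 3200 → 4000 → 5000.

ISO 5000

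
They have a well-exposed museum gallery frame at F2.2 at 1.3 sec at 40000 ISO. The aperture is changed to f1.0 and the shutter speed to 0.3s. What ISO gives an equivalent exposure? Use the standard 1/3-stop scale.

ISO 32000

Aperture: f/2.2 → f/2 → f/1.8 → f/1.6 → f/1.4 → f/1.2 → f/1.1 → f/1.0 — 2 1/3 stops larger aperture (brighter).
Shutter speed: 1.3 → 1 → 0.8 → 0.6 → 0.5 → 0.4 → 0.3 — 2 stops shorter (darker).
Net change so far: 1/3 stop brighter. Offset with the ISO: 40000 → 32000.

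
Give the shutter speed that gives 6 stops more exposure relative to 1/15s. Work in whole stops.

4 s

Shutter speed: 1/15 → 1/8 → 1/4 → 1/2 → 1 → 2 → 4 — 6 stops slower (brighter).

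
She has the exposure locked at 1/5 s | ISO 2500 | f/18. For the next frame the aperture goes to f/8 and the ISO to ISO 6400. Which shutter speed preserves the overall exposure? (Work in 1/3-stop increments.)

Aperture: f/18 → f/16 → f/14 → f/13 → f/11 → f/10 → f/9 → f/8 — 2 1/3 stops wider (brighter).
ISO: 2500 → 3200 → 4000 → 5000 → 6400 — 1 1/3 stops higher (brighter).
Net change so far: 3 2/3 stops brighter. Offset with the shutter speed: 1/5 → 1/6 → 1/8 → 1/10 → 1/13 → 1/15 → 1/20 → 1/25 → 1/30 → 1/40 → 1/50 → 1/60.

1/60s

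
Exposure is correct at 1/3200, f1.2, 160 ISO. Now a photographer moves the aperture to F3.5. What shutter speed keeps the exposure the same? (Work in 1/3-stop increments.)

1/400s

Aperture: f/1.2 → f/1.4 → f/1.6 → f/1.8 → f/2 → f/2.2 → f/2.5 → f/2.8 → f/3.2 → f/3.5 — 3 stops stopped down (darker).
Need 3 stops brighter from the shutter speed: 1/3200 → 1/2500 → 1/2000 → 1/1600 → 1/1250 → 1/1000 → 1/800 → 1/640 → 1/500 → 1/400.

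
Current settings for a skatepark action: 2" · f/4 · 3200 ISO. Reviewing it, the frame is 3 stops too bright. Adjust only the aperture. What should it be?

f/11

Overexposed by 3 stops → need 3 stops darker.
Aperture: f/4 → f/5.6 → f/8 → f/11.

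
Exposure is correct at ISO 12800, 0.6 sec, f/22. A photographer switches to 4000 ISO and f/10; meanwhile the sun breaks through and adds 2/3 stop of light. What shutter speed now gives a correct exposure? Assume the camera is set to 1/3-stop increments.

1/4s

Scene light: 2/3 stop brighter.
ISO: 12800 → 10000 → 8000 → 6400 → 5000 → 4000 — 1 2/3 stops dropped (darker).
Aperture: f/22 → f/20 → f/18 → f/16 → f/14 → f/13 → f/11 → f/10 — 2 1/3 stops wider (brighter).
Net so far: 1 1/3 stops brighter. Shutter speed: 0.6 → 0.5 → 0.4 → 0.3 → 1/4.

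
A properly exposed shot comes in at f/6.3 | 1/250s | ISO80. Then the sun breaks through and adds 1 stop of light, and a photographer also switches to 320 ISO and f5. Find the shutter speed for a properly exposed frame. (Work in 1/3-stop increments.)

Scene light: 1 stop brighter.
ISO: 80 → 100 → 125 → 160 → 200 → 250 → 320 — 2 stops higher (brighter).
Aperture: f/6.3 → f/5.6 → f/5 — 2/3 stop wider (brighter).
Net so far: 3 2/3 stops brighter. Shutter speed: 1/250 → 1/320 → 1/400 → 1/500 → 1/640 → 1/800 → 1/1000 → 1/1250 → 1/1600 → 1/2000 → 1/2500 → 1/3200.

1/3200s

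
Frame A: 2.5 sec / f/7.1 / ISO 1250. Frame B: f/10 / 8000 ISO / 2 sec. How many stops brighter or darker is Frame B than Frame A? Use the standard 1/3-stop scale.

1 1/3 stops brighter

Aperture: f/7.1 → f/8 → f/9 → f/10 — 1 stop narrower (darker).
Shutter speed: 2.5 → 2 — 1/3 stop faster (darker).
ISO: 1250 → 1600 → 2000 → 2500 → 3200 → 4000 → 5000 → 6400 → 8000 — 2 2/3 stops raised (brighter).
Net: −1 −1/3 +2 2/3 = +1 1/3 stops.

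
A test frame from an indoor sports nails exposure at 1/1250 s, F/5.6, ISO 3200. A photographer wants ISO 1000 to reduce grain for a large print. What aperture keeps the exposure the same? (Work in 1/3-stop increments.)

ISO: 3200 → 2500 → 2000 → 1600 → 1250 → 1000 — 1 2/3 stops dropped (darker).
Need 1 2/3 stops brighter from the aperture: f/5.6 → f/5 → f/4.5 → f/4 → f/3.5 → f/3.2.

f/3.2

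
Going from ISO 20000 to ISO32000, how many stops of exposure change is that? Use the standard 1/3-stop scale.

20000 → 25600 → 32000 — count the steps: 2 third-stops = 2/3 stop.

2/3 stop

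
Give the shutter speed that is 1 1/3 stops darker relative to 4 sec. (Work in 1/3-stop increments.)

Shutter speed: 4 → 3.2 → 2.5 → 2 → 1.6 — 1 1/3 stops shorter (darker).

1.6 s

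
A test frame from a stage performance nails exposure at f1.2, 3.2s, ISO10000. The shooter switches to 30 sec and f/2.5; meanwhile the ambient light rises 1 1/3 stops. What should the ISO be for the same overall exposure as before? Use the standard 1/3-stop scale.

Scene light: 1 1/3 stops brighter.
Shutter speed: 3.2 → 4 → 5 → 6 → 8 → 10 → 13 → 15 → 20 → 25 → 30 — 3 1/3 stops longer (brighter).
Aperture: f/1.2 → f/1.4 → f/1.6 → f/1.8 → f/2 → f/2.2 → f/2.5 — 2 stops smaller aperture (darker).
Net so far: 2 2/3 stops brighter. ISO: 10000 → 8000 → 6400 → 5000 → 4000 → 3200 → 2500 → 2000 → 1600.

ISO 1600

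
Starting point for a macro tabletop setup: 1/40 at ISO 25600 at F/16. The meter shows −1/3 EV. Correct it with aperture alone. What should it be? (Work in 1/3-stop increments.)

Underexposed by 1/3 stop → need 1/3 stop brighter.
Aperture: f/16 → f/14.

f/14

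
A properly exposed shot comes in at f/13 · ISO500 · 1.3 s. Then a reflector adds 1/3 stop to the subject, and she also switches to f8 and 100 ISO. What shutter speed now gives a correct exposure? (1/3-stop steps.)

2 s

Scene light: 1/3 stop brighter.
Aperture: f/13 → f/11 → f/10 → f/9 → f/8 — 1 1/3 stops larger aperture (brighter).
ISO: 500 → 400 → 320 → 250 → 200 → 160 → 125 → 100 — 2 1/3 stops dropped (darker).
Net so far: 2/3 stop darker. Shutter speed: 1.3 → 1.6 → 2.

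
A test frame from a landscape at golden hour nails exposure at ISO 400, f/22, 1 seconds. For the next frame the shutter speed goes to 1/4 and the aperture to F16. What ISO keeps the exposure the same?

ISO 800

Shutter speed: 1 → 1/2 → 1/4 — 2 stops shorter (darker).
Aperture: f/22 → f/16 — 1 stop larger aperture (brighter).
Net change so far: 1 stop darker. Offset with the ISO: 400 → 800.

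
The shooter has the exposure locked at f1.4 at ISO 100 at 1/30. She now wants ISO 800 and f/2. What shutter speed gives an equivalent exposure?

1/125s

ISO: 100 → 200 → 400 → 800 — 3 stops raised (brighter).
Aperture: f/1.4 → f/2 — 1 stop smaller aperture (darker).
Net change so far: 2 stops brighter. Offset with the shutter speed: 1/30 → 1/60 → 1/125.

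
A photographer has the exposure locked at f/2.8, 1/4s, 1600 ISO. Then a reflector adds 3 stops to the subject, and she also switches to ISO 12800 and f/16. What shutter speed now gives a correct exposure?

Scene light: 3 stops brighter.
ISO: 1600 → 3200 → 6400 → 12800 — 3 stops higher (brighter).
Aperture: f/2.8 → f/4 → f/5.6 → f/8 → f/11 → f/16 — 5 stops smaller aperture (darker).
Net so far: 1 stop brighter. Shutter speed: 1/4 → 1/8.

1/8s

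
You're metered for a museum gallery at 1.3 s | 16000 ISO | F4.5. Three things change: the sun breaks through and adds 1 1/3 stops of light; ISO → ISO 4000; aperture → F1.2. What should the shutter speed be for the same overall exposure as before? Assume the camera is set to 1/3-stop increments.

1/6s

Scene light: 1 1/3 stops brighter.
ISO: 16000 → 12800 → 10000 → 8000 → 6400 → 5000 → 4000 — 2 stops lower (darker).
Aperture: f/4.5 → f/4 → f/3.5 → f/3.2 → f/2.8 → f/2.5 → f/2.2 → f/2 → f/1.8 → f/1.6 → f/1.4 → f/1.2 — 3 2/3 stops opened up (brighter).
Net so far: 3 stops brighter. Shutter speed: 1.3 → 1 → 0.8 → 0.6 → 0.5 → 0.4 → 0.3 → 1/4 → 1/5 → 1/6.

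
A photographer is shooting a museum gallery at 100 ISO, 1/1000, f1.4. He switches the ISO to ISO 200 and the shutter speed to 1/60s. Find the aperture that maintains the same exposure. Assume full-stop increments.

f/8

ISO: 100 → 200 — 1 stop higher (brighter).
Shutter speed: 1/1000 → 1/500 → 1/250 → 1/125 → 1/60 — 4 stops longer (brighter).
Net change so far: 5 stops brighter. Offset with the aperture: f/1.4 → f/2 → f/2.8 → f/4 → f/5.6 → f/8.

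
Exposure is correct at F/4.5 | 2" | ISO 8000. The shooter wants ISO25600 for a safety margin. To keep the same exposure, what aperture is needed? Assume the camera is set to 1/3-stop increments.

ISO: 8000 → 10000 → 12800 → 16000 → 20000 → 25600 — 1 2/3 stops higher (brighter).
Need 1 2/3 stops darker from the aperture: f/4.5 → f/5 → f/5.6 → f/6.3 → f/7.1 → f/8.

f/8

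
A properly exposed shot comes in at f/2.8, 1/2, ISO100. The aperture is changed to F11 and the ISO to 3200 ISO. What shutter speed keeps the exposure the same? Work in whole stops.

1/4s

Aperture: f/2.8 → f/4 → f/5.6 → f/8 → f/11 — 4 stops stopped down (darker).
ISO: 100 → 200 → 400 → 800 → 1600 → 3200 — 5 stops raised (brighter).
Net change so far: 1 stop brighter. Offset with the shutter speed: 1/2 → 1/4.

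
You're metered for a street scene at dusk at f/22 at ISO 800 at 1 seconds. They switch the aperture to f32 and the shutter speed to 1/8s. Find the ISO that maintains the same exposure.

ISO 12800

Aperture: f/22 → f/32 — 1 stop smaller aperture (darker).
Shutter speed: 1 → 1/2 → 1/4 → 1/8 — 3 stops faster (darker).
Net change so far: 4 stops darker. Offset with the ISO: 800 → 1600 → 3200 → 6400 → 12800.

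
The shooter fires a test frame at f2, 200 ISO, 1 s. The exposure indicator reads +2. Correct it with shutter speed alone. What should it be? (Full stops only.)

1/4s

Overexposed by 2 stops → need 2 stops darker.
Shutter speed: 1 → 1/2 → 1/4.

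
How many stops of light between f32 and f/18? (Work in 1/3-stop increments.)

1 2/3 stops

f/32 → f/29 → f/25 → f/22 → f/20 → f/18 — count the steps: 5 third-stops = 1 2/3 stops.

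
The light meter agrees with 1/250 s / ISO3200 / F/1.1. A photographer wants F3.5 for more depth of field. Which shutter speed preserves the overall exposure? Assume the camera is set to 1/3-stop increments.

Aperture: f/1.1 → f/1.2 → f/1.4 → f/1.6 → f/1.8 → f/2 → f/2.2 → f/2.5 → f/2.8 → f/3.2 → f/3.5 — 3 1/3 stops stopped down (darker).
Need 3 1/3 stops brighter from the shutter speed: 1/250 → 1/200 → 1/160 → 1/125 → 1/100 → 1/80 → 1/60 → 1/50 → 1/40 → 1/30 → 1/25.

1/25s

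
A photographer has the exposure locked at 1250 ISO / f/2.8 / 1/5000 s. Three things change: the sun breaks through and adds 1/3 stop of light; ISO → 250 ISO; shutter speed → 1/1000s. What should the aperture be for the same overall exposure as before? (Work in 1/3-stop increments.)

f/3.2

Scene light: 1/3 stop brighter.
ISO: 1250 → 1000 → 800 → 640 → 500 → 400 → 320 → 250 — 2 1/3 stops lower (darker).
Shutter speed: 1/5000 → 1/4000 → 1/3200 → 1/2500 → 1/2000 → 1/1600 → 1/1250 → 1/1000 — 2 1/3 stops longer (brighter).
Net so far: 1/3 stop brighter. Aperture: f/2.8 → f/3.2.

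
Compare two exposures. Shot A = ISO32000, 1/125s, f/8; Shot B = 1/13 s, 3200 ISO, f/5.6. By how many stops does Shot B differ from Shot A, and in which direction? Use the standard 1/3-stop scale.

1 stop brighter

Aperture: f/8 → f/7.1 → f/6.3 → f/5.6 — 1 stop larger aperture (brighter).
Shutter speed: 1/125 → 1/100 → 1/80 → 1/60 → 1/50 → 1/40 → 1/30 → 1/25 → 1/20 → 1/15 → 1/13 — 3 1/3 stops longer (brighter).
ISO: 32000 → 25600 → 20000 → 16000 → 12800 → 10000 → 8000 → 6400 → 5000 → 4000 → 3200 — 3 1/3 stops lower (darker).
Net: +1 +3 1/3 −3 1/3 = +1 stop.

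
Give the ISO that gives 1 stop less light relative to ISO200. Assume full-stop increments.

ISO: 200 → 100 — 1 stop lower (darker).

ISO 100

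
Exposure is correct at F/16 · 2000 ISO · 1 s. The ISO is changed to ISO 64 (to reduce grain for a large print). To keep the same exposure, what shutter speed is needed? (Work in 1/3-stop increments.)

30 s

ISO: 2000 → 1600 → 1250 → 1000 → 800 → 640 → 500 → 400 → 320 → 250 → 200 → 160 → 125 → 100 → 80 → 64 — 5 stops lower (darker).
Need 5 stops brighter from the shutter speed: 1 → 1.3 → 1.6 → 2 → 2.5 → 3.2 → 4 → 5 → 6 → 8 → 10 → 13 → 15 → 20 → 25 → 30.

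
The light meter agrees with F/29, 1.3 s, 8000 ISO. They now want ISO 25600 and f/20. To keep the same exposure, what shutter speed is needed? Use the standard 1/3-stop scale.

1/5s

ISO: 8000 → 10000 → 12800 → 16000 → 20000 → 25600 — 1 2/3 stops higher (brighter).
Aperture: f/29 → f/25 → f/22 → f/20 — 1 stop larger aperture (brighter).
Net change so far: 2 2/3 stops brighter. Offset with the shutter speed: 1.3 → 1 → 0.8 → 0.6 → 0.5 → 0.4 → 0.3 → 1/4 → 1/5.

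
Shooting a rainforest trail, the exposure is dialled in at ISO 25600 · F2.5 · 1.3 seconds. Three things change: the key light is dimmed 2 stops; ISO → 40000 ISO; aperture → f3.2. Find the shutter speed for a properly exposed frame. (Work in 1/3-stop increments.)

5 s

Scene light: 2 stops darker.
ISO: 25600 → 32000 → 40000 — 2/3 stop raised (brighter).
Aperture: f/2.5 → f/2.8 → f/3.2 — 2/3 stop smaller aperture (darker).
Net so far: 2 stops darker. Shutter speed: 1.3 → 1.6 → 2 → 2.5 → 3.2 → 4 → 5.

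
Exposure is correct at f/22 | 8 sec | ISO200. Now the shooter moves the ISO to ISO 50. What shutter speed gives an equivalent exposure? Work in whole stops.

ISO: 200 → 100 → 50 — 2 stops dropped (darker).
Need 2 stops brighter from the shutter speed: 8 → 15 → 30.

30 s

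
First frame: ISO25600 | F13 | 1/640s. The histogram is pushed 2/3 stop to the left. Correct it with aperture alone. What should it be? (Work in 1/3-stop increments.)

f/10

Underexposed by 2/3 stop → need 2/3 stop brighter.
Aperture: f/13 → f/11 → f/10.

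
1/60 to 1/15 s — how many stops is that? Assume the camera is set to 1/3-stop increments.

1/60 → 1/50 → 1/40 → 1/30 → 1/25 → 1/20 → 1/15 — count the steps: 6 third-stops = 2 stops.

2 stops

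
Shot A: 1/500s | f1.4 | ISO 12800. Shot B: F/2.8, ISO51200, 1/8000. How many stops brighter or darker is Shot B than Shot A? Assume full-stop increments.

4 stops darker

Aperture: f/1.4 → f/2 → f/2.8 — 2 stops stopped down (darker).
Shutter speed: 1/500 → 1/1000 → 1/2000 → 1/4000 → 1/8000 — 4 stops faster (darker).
ISO: 12800 → 25600 → 51200 — 2 stops higher (brighter).
Net: −2 −4 +2 = −4 stops.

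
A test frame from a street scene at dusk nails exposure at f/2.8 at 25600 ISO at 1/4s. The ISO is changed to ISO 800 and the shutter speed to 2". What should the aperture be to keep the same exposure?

f/1.4

ISO: 25600 → 12800 → 6400 → 3200 → 1600 → 800 — 5 stops lower (darker).
Shutter speed: 1/4 → 1/2 → 1 → 2 — 3 stops longer (brighter).
Net change so far: 2 stops darker. Offset with the aperture: f/2.8 → f/2 → f/1.4.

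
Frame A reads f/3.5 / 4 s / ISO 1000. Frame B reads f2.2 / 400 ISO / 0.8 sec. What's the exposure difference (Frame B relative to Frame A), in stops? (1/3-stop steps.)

Aperture: f/3.5 → f/3.2 → f/2.8 → f/2.5 → f/2.2 — 1 1/3 stops wider (brighter).
Shutter speed: 4 → 3.2 → 2.5 → 2 → 1.6 → 1.3 → 1 → 0.8 — 2 1/3 stops faster (darker).
ISO: 1000 → 800 → 640 → 500 → 400 — 1 1/3 stops dropped (darker).
Net: +1 1/3 −2 1/3 −1 1/3 = −2 1/3 stops.

2 1/3 stops darker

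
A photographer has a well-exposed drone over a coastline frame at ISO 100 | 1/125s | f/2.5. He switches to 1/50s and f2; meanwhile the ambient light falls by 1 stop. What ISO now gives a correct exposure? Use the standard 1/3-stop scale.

ISO 50

Scene light: 1 stop darker.
Shutter speed: 1/125 → 1/100 → 1/80 → 1/60 → 1/50 — 1 1/3 stops slower (brighter).
Aperture: f/2.5 → f/2.2 → f/2 — 2/3 stop larger aperture (brighter).
Net so far: 1 stop brighter. ISO: 100 → 80 → 64 → 50.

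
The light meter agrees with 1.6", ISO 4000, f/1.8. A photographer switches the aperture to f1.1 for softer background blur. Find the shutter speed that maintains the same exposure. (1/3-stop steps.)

Aperture: f/1.8 → f/1.6 → f/1.4 → f/1.2 → f/1.1 — 1 1/3 stops larger aperture (brighter).
Need 1 1/3 stops darker from the shutter speed: 1.6 → 1.3 → 1 → 0.8 → 0.6.

0.6 s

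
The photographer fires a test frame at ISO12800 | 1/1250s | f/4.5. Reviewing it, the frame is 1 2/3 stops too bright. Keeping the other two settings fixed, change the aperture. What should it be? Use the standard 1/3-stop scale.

f/8

Overexposed by 1 2/3 stops → need 1 2/3 stops darker.
Aperture: f/4.5 → f/5 → f/5.6 → f/6.3 → f/7.1 → f/8.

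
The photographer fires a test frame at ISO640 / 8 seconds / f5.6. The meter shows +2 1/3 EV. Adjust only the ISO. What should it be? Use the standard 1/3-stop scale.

Overexposed by 2 1/3 stops → need 2 1/3 stops darker.
ISO: 640 → 500 → 400 → 320 → 250 → 200 → 160 → 125.

ISO 125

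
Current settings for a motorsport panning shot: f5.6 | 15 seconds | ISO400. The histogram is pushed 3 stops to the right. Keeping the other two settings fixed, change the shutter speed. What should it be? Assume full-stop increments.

Overexposed by 3 stops → need 3 stops darker.
Shutter speed: 15 → 8 → 4 → 2.

2 s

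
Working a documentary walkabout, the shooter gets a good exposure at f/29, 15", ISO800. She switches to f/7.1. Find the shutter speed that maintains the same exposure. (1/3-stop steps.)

1 s

Aperture: f/29 → f/25 → f/22 → f/20 → f/18 → f/16 → f/14 → f/13 → f/11 → f/10 → f/9 → f/8 → f/7.1 — 4 stops larger aperture (brighter).
Need 4 stops darker from the shutter speed: 15 → 13 → 10 → 8 → 6 → 5 → 4 → 3.2 → 2.5 → 2 → 1.6 → 1.3 → 1.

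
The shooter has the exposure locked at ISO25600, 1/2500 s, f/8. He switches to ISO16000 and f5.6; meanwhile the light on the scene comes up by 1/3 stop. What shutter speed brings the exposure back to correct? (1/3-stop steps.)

1/4000s

Scene light: 1/3 stop brighter.
ISO: 25600 → 20000 → 16000 — 2/3 stop dropped (darker).
Aperture: f/8 → f/7.1 → f/6.3 → f/5.6 — 1 stop wider (brighter).
Net so far: 2/3 stop brighter. Shutter speed: 1/2500 → 1/3200 → 1/4000.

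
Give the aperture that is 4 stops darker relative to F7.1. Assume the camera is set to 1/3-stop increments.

Aperture: f/7.1 → f/8 → f/9 → f/10 → f/11 → f/13 → f/14 → f/16 → f/18 → f/20 → f/22 → f/25 → f/29 — 4 stops stopped down (darker).

f/29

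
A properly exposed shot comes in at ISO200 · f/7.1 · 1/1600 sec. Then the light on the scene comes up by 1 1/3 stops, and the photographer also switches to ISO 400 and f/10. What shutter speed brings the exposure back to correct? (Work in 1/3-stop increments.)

1/4000s

Scene light: 1 1/3 stops brighter.
ISO: 200 → 250 → 320 → 400 — 1 stop raised (brighter).
Aperture: f/7.1 → f/8 → f/9 → f/10 — 1 stop stopped down (darker).
Net so far: 1 1/3 stops brighter. Shutter speed: 1/1600 → 1/2000 → 1/2500 → 1/3200 → 1/4000.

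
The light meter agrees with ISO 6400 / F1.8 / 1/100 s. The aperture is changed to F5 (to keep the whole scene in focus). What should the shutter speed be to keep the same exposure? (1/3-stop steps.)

1/13s

Aperture: f/1.8 → f/2 → f/2.2 → f/2.5 → f/2.8 → f/3.2 → f/3.5 → f/4 → f/4.5 → f/5 — 3 stops smaller aperture (darker).
Need 3 stops brighter from the shutter speed: 1/100 → 1/80 → 1/60 → 1/50 → 1/40 → 1/30 → 1/25 → 1/20 → 1/15 → 1/13.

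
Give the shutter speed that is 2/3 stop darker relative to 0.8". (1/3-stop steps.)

Shutter speed: 0.8 → 0.6 → 0.5 — 2/3 stop shorter (darker).

0.5 s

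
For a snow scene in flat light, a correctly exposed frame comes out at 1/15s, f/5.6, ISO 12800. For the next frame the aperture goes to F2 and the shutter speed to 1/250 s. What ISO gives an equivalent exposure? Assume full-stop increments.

ISO 25600

Aperture: f/5.6 → f/4 → f/2.8 → f/2 — 3 stops wider (brighter).
Shutter speed: 1/15 → 1/30 → 1/60 → 1/125 → 1/250 — 4 stops faster (darker).
Net change so far: 1 stop darker. Offset with the ISO: 12800 → 25600.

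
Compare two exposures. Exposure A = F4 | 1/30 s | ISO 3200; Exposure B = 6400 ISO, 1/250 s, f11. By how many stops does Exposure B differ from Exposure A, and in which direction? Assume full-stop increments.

5 stops darker

Aperture: f/4 → f/5.6 → f/8 → f/11 — 3 stops narrower (darker).
Shutter speed: 1/30 → 1/60 → 1/125 → 1/250 — 3 stops shorter (darker).
ISO: 3200 → 6400 — 1 stop higher (brighter).
Net: −3 −3 +1 = −5 stops.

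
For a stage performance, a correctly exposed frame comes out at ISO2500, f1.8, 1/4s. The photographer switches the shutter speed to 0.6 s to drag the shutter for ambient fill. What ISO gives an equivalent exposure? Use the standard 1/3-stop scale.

Shutter speed: 1/4 → 0.3 → 0.4 → 0.5 → 0.6 — 1 1/3 stops longer (brighter).
Need 1 1/3 stops darker from the ISO: 2500 → 2000 → 1600 → 1250 → 1000.

ISO 1000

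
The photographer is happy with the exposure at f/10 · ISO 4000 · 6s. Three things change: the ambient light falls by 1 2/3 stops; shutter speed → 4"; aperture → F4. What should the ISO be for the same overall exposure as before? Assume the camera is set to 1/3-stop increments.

ISO 3200

Scene light: 1 2/3 stops darker.
Shutter speed: 6 → 5 → 4 — 2/3 stop shorter (darker).
Aperture: f/10 → f/9 → f/8 → f/7.1 → f/6.3 → f/5.6 → f/5 → f/4.5 → f/4 — 2 2/3 stops wider (brighter).
Net so far: 1/3 stop brighter. ISO: 4000 → 3200.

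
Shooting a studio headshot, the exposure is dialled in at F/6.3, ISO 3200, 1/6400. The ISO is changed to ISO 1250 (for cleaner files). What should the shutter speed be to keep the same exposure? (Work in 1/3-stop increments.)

ISO: 3200 → 2500 → 2000 → 1600 → 1250 — 1 1/3 stops dropped (darker).
Need 1 1/3 stops brighter from the shutter speed: 1/6400 → 1/5000 → 1/4000 → 1/3200 → 1/2500.

1/2500s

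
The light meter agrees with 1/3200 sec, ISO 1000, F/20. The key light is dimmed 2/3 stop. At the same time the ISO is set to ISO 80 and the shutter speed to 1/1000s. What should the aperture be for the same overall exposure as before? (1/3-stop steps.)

Scene light: 2/3 stop darker.
ISO: 1000 → 800 → 640 → 500 → 400 → 320 → 250 → 200 → 160 → 125 → 100 → 80 — 3 2/3 stops dropped (darker).
Shutter speed: 1/3200 → 1/2500 → 1/2000 → 1/1600 → 1/1250 → 1/1000 — 1 2/3 stops longer (brighter).
Net so far: 2 2/3 stops darker. Aperture: f/20 → f/18 → f/16 → f/14 → f/13 → f/11 → f/10 → f/9 → f/8.

f/8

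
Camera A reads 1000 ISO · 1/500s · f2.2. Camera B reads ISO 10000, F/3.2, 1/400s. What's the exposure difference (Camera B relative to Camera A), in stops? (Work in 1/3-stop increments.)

Aperture: f/2.2 → f/2.5 → f/2.8 → f/3.2 — 1 stop stopped down (darker).
Shutter speed: 1/500 → 1/400 — 1/3 stop slower (brighter).
ISO: 1000 → 1250 → 1600 → 2000 → 2500 → 3200 → 4000 → 5000 → 6400 → 8000 → 10000 — 3 1/3 stops higher (brighter).
Net: −1 +1/3 +3 1/3 = +2 2/3 stops.

2 2/3 stops brighter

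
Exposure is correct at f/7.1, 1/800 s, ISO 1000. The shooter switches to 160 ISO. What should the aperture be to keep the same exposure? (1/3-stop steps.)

ISO: 1000 → 800 → 640 → 500 → 400 → 320 → 250 → 200 → 160 — 2 2/3 stops lower (darker).
Need 2 2/3 stops brighter from the aperture: f/7.1 → f/6.3 → f/5.6 → f/5 → f/4.5 → f/4 → f/3.5 → f/3.2 → f/2.8.

f/2.8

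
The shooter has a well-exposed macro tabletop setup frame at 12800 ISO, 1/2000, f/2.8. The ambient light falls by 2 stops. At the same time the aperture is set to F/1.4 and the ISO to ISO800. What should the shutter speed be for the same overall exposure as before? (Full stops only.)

Scene light: 2 stops darker.
Aperture: f/2.8 → f/2 → f/1.4 — 2 stops opened up (brighter).
ISO: 12800 → 6400 → 3200 → 1600 → 800 — 4 stops lower (darker).
Net so far: 4 stops darker. Shutter speed: 1/2000 → 1/1000 → 1/500 → 1/250 → 1/125.

1/125s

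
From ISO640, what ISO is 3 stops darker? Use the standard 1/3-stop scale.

ISO 80

ISO: 640 → 500 → 400 → 320 → 250 → 200 → 160 → 125 → 100 → 80 — 3 stops lower (darker).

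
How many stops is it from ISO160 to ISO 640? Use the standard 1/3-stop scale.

160 → 200 → 250 → 320 → 400 → 500 → 640 — count the steps: 6 third-stops = 2 stops.

2 stops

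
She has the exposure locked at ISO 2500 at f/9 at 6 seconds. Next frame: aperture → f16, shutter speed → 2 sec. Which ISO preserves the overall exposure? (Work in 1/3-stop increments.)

Aperture: f/9 → f/10 → f/11 → f/13 → f/14 → f/16 — 1 2/3 stops stopped down (darker).
Shutter speed: 6 → 5 → 4 → 3.2 → 2.5 → 2 — 1 2/3 stops faster (darker).
Net change so far: 3 1/3 stops darker. Offset with the ISO: 2500 → 3200 → 4000 → 5000 → 6400 → 8000 → 10000 → 12800 → 16000 → 20000 → 25600.

ISO 25600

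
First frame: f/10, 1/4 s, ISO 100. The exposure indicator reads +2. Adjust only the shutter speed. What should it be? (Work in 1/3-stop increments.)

1/15s

Overexposed by 2 stops → need 2 stops darker.
Shutter speed: 1/4 → 1/5 → 1/6 → 1/8 → 1/10 → 1/13 → 1/15.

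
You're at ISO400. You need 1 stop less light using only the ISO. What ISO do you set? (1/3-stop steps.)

ISO: 400 → 320 → 250 → 200 — 1 stop dropped (darker).

ISO 200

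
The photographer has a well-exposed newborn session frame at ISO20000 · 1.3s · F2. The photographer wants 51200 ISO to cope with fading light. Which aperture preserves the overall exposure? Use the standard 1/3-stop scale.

f/3.2

ISO: 20000 → 25600 → 32000 → 40000 → 51200 — 1 1/3 stops raised (brighter).
Need 1 1/3 stops darker from the aperture: f/2 → f/2.2 → f/2.5 → f/2.8 → f/3.2.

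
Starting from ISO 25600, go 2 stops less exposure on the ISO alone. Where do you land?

ISO 6400

ISO: 25600 → 12800 → 6400 — 2 stops dropped (darker).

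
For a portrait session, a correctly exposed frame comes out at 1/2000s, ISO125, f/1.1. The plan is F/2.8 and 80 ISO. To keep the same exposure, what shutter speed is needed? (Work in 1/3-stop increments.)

Aperture: f/1.1 → f/1.2 → f/1.4 → f/1.6 → f/1.8 → f/2 → f/2.2 → f/2.5 → f/2.8 — 2 2/3 stops narrower (darker).
ISO: 125 → 100 → 80 — 2/3 stop dropped (darker).
Net change so far: 3 1/3 stops darker. Offset with the shutter speed: 1/2000 → 1/1600 → 1/1250 → 1/1000 → 1/800 → 1/640 → 1/500 → 1/400 → 1/320 → 1/250 → 1/200.

1/200s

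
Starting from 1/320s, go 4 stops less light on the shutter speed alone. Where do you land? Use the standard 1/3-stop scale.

1/5000s

Shutter speed: 1/320 → 1/400 → 1/500 → 1/640 → 1/800 → 1/1000 → 1/1250 → 1/1600 → 1/2000 → 1/2500 → 1/3200 → 1/4000 → 1/5000 — 4 stops faster (darker).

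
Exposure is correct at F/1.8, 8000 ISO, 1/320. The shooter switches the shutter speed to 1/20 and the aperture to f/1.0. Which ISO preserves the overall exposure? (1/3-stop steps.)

Shutter speed: 1/320 → 1/250 → 1/200 → 1/160 → 1/125 → 1/100 → 1/80 → 1/60 → 1/50 → 1/40 → 1/30 → 1/25 → 1/20 — 4 stops longer (brighter).
Aperture: f/1.8 → f/1.6 → f/1.4 → f/1.2 → f/1.1 → f/1.0 — 1 2/3 stops wider (brighter).
Net change so far: 5 2/3 stops brighter. Offset with the ISO: 8000 → 6400 → 5000 → 4000 → 3200 → 2500 → 2000 → 1600 → 1250 → 1000 → 800 → 640 → 500 → 400 → 320 → 250 → 200 → 160.

ISO 160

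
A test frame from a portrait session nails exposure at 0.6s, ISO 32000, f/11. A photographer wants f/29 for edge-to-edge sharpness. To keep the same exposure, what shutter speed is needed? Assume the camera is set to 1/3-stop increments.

Aperture: f/11 → f/13 → f/14 → f/16 → f/18 → f/20 → f/22 → f/25 → f/29 — 2 2/3 stops narrower (darker).
Need 2 2/3 stops brighter from the shutter speed: 0.6 → 0.8 → 1 → 1.3 → 1.6 → 2 → 2.5 → 3.2 → 4.

4 s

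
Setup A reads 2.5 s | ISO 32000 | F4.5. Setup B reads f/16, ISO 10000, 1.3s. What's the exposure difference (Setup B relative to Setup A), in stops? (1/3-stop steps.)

6 1/3 stops darker

Aperture: f/4.5 → f/5 → f/5.6 → f/6.3 → f/7.1 → f/8 → f/9 → f/10 → f/11 → f/13 → f/14 → f/16 — 3 2/3 stops smaller aperture (darker).
Shutter speed: 2.5 → 2 → 1.6 → 1.3 — 1 stop faster (darker).
ISO: 32000 → 25600 → 20000 → 16000 → 12800 → 10000 — 1 2/3 stops lower (darker).
Net: −3 2/3 −1 −1 2/3 = −6 1/3 stops.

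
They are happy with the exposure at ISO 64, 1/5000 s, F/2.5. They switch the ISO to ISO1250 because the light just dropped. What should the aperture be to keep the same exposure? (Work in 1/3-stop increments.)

ISO: 64 → 80 → 100 → 125 → 160 → 200 → 250 → 320 → 400 → 500 → 640 → 800 → 1000 → 1250 — 4 1/3 stops raised (brighter).
Need 4 1/3 stops darker from the aperture: f/2.5 → f/2.8 → f/3.2 → f/3.5 → f/4 → f/4.5 → f/5 → f/5.6 → f/6.3 → f/7.1 → f/8 → f/9 → f/10 → f/11.

f/11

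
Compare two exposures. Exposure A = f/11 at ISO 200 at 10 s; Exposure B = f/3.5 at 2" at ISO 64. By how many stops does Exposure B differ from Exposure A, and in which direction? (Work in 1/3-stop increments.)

2/3 stop darker

Aperture: f/11 → f/10 → f/9 → f/8 → f/7.1 → f/6.3 → f/5.6 → f/5 → f/4.5 → f/4 → f/3.5 — 3 1/3 stops opened up (brighter).
Shutter speed: 10 → 8 → 6 → 5 → 4 → 3.2 → 2.5 → 2 — 2 1/3 stops shorter (darker).
ISO: 200 → 160 → 125 → 100 → 80 → 64 — 1 2/3 stops lower (darker).
Net: +3 1/3 −2 1/3 −1 2/3 = −2/3 stops.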